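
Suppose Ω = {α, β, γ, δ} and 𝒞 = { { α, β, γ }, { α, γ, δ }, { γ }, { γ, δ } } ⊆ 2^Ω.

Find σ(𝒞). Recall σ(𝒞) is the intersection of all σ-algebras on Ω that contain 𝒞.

σ(𝒞) = { {}, { α }, { β }, { γ }, { δ }, { α, β }, { α, γ }, { α, δ }, { β, γ }, { β, δ }, { γ, δ }, { α, β, γ }, { α, β, δ }, { α, γ, δ }, { β, γ, δ }, Ω }

Trace:
Begin from { {}, { γ }, { γ, δ }, { α, β, γ }, { α, γ, δ }, Ω } (that is, 𝒞 plus ∅ and Ω).
Step 1. New:
  { β }  = Ω∖{ α, γ, δ }
  { δ }  = Ω∖{ α, β, γ }
  { α, β }  = Ω∖{ γ, δ }
  { α, β, δ }  = Ω∖{ γ }
  [10 total]
Step 2 adds 3:
  { β, γ }  = { β } ∪ { γ }
  { β, δ }  = { β } ∪ { δ }
  { β, γ, δ }  = { γ, δ } ∪ { β }
  [13 total]
Step 3: +3 →
  { α }  = Ω∖{ β, γ, δ }
  { α, γ }  = Ω∖{ β, δ }
  { α, δ }  = Ω∖{ β, γ }
  [16 total]
After Step 4 the family is unchanged; done.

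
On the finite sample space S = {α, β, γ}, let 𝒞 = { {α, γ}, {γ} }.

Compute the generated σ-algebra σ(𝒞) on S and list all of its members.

Answer: σ(𝒞) = { {}, {α}, {β}, {γ}, {α, β}, {α, γ}, {β, γ}, S }

Check:
Initial family (4 sets): { {}, {γ}, {α, γ}, S }.
Round 1: 2 new —
  {β}  = complement {α, γ}
  {α, β}  = complement {γ}
  [6 total]
Round 2. New:
  {β, γ}  = {γ} ∪ {β}
  [7 total]
Round 3: 1 new —
  {α}  = complement {β, γ}
  [8 total]
Round 4: already closed under ᶜ and ∪.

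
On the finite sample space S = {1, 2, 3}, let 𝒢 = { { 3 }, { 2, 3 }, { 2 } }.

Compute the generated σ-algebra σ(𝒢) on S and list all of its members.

Begin from { {  }, { 2 }, { 3 }, { 2, 3 }, S } (that is, 𝒢 plus ∅ and S).
Pass 1: 3 new —
  { 1 }  = ᶜ of { 2, 3 }
  { 1, 2 }  = ᶜ of { 3 }
  { 1, 3 }  = ᶜ of { 2 }
  [8 total]
Pass 2: no new sets; the family is a σ-algebra.

Hence σ(𝒢) has 8 members: { {  }, { 1 }, { 2 }, { 3 }, { 1, 2 }, { 1, 3 }, { 2, 3 }, S }.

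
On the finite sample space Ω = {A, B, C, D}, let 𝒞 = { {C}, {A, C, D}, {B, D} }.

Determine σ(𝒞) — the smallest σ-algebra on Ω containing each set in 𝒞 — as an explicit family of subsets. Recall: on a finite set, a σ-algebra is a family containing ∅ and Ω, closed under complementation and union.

Take S₀ = 𝒞 ∪ {∅, Ω} = { {}, {C}, {B, D}, {A, C, D}, Ω }.
Pass 1 (4 new):
  {B}  = ᶜ of {A, C, D}
  {A, C}  = ᶜ of {B, D}
  {A, B, D}  = ᶜ of {C}
  {B, C, D}  = {C} ∪ {B, D}
  |family| = 9
Pass 2 (3 new):
  {A}  = ᶜ of {B, C, D}
  {B, C}  = {B} ∪ {C}
  {A, B, C}  = {B} ∪ {A, C}
  |family| = 12
Pass 3. New:
  {D}  = ᶜ of {A, B, C}
  {A, B}  = {B} ∪ {A}
  {A, D}  = ᶜ of {B, C}
  |family| = 15
Pass 4 (1 new):
  {C, D}  = ᶜ of {A, B}
  |family| = 16
Pass 5: closed — nothing new.

Hence σ(𝒞) has 16 members: { {}, {A}, {B}, {C}, {D}, {A, B}, {A, C}, {A, D}, {B, C}, {B, D}, {C, D}, {A, B, C}, {A, B, D}, {A, C, D}, {B, C, D}, Ω }.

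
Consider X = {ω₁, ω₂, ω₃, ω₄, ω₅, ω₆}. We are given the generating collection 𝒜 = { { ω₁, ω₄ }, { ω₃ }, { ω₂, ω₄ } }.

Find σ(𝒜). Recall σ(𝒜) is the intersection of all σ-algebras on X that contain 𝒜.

σ(𝒜) (32 sets): { {}, { ω₁ }, { ω₂ }, { ω₃ }, { ω₄ }, { ω₁, ω₂ }, { ω₁, ω₃ }, { ω₁, ω₄ }, { ω₂, ω₃ }, { ω₂, ω₄ }, { ω₃, ω₄ }, { ω₅, ω₆ }, { ω₁, ω₂, ω₃ }, { ω₁, ω₂, ω₄ }, { ω₁, ω₃, ω₄ }, { ω₁, ω₅, ω₆ }, { ω₂, ω₃, ω₄ }, { ω₂, ω₅, ω₆ }, { ω₃, ω₅, ω₆ }, { ω₄, ω₅, ω₆ }, { ω₁, ω₂, ω₃, ω₄ }, { ω₁, ω₂, ω₅, ω₆ }, { ω₁, ω₃, ω₅, ω₆ }, { ω₁, ω₄, ω₅, ω₆ }, { ω₂, ω₃, ω₅, ω₆ }, { ω₂, ω₄, ω₅, ω₆ }, { ω₃, ω₄, ω₅, ω₆ }, { ω₁, ω₂, ω₃, ω₅, ω₆ }, { ω₁, ω₂, ω₄, ω₅, ω₆ }, { ω₁, ω₃, ω₄, ω₅, ω₆ }, { ω₂, ω₃, ω₄, ω₅, ω₆ }, X }

Derivation:
Take S₀ = 𝒜 ∪ {∅, X} = { {}, { ω₃ }, { ω₁, ω₄ }, { ω₂, ω₄ }, X }.
Round 1 (6 new):
  { ω₁, ω₂, ω₄ }  = { ω₁, ω₄ } ∪ { ω₂, ω₄ }
  { ω₁, ω₃, ω₄ }  = { ω₃ } ∪ { ω₁, ω₄ }
  { ω₂, ω₃, ω₄ }  = { ω₃ } ∪ { ω₂, ω₄ }
  { ω₁, ω₃, ω₅, ω₆ }  = X∖{ ω₂, ω₄ }
  { ω₂, ω₃, ω₅, ω₆ }  = X∖{ ω₁, ω₄ }
  { ω₁, ω₂, ω₄, ω₅, ω₆ }  = X∖{ ω₃ }
  [11 total]
Round 2: 7 new —
  { ω₁, ω₅, ω₆ }  = X∖{ ω₂, ω₃, ω₄ }
  { ω₂, ω₅, ω₆ }  = X∖{ ω₁, ω₃, ω₄ }
  { ω₃, ω₅, ω₆ }  = X∖{ ω₁, ω₂, ω₄ }
  { ω₁, ω₂, ω₃, ω₄ }  = { ω₂, ω₃, ω₄ } ∪ { ω₁, ω₂, ω₄ }
  { ω₁, ω₂, ω₃, ω₅, ω₆ }  = { ω₁, ω₃, ω₅, ω₆ } ∪ { ω₂, ω₃, ω₅, ω₆ }
  { ω₁, ω₃, ω₄, ω₅, ω₆ }  = { ω₁, ω₃, ω₅, ω₆ } ∪ { ω₁, ω₃, ω₄ }
  { ω₂, ω₃, ω₄, ω₅, ω₆ }  = { ω₂, ω₃, ω₄ } ∪ { ω₂, ω₃, ω₅, ω₆ }
  [18 total]
Round 3: +7 →
  { ω₁ }  = X∖{ ω₂, ω₃, ω₄, ω₅, ω₆ }
  { ω₂ }  = X∖{ ω₁, ω₃, ω₄, ω₅, ω₆ }
  { ω₄ }  = X∖{ ω₁, ω₂, ω₃, ω₅, ω₆ }
  { ω₅, ω₆ }  = X∖{ ω₁, ω₂, ω₃, ω₄ }
  { ω₁, ω₂, ω₅, ω₆ }  = { ω₁, ω₅, ω₆ } ∪ { ω₂, ω₅, ω₆ }
  { ω₁, ω₄, ω₅, ω₆ }  = { ω₁, ω₄ } ∪ { ω₁, ω₅, ω₆ }
  { ω₂, ω₄, ω₅, ω₆ }  = { ω₂, ω₅, ω₆ } ∪ { ω₂, ω₄ }
  [25 total]
Round 4 adds 6:
  { ω₁, ω₂ }  = { ω₁ } ∪ { ω₂ }
  { ω₁, ω₃ }  = X∖{ ω₂, ω₄, ω₅, ω₆ }
  { ω₂, ω₃ }  = X∖{ ω₁, ω₄, ω₅, ω₆ }
  { ω₃, ω₄ }  = X∖{ ω₁, ω₂, ω₅, ω₆ }
  { ω₄, ω₅, ω₆ }  = { ω₅, ω₆ } ∪ { ω₄ }
  { ω₃, ω₄, ω₅, ω₆ }  = { ω₃, ω₅, ω₆ } ∪ { ω₄ }
  [31 total]
Round 5. New:
  { ω₁, ω₂, ω₃ }  = X∖{ ω₄, ω₅, ω₆ }
  [32 total]
Round 6: stable.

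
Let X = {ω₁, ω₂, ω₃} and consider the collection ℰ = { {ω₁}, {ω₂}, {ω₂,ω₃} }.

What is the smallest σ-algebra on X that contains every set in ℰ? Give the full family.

Start: ℰ ∪ {∅, X} = { {}, {ω₁}, {ω₂}, {ω₂,ω₃}, X }.
Step 1. New:
  {ω₁,ω₂}  = {ω₂} ∪ {ω₁}
  {ω₁,ω₃}  = {ω₂}ᶜ
  — 7 sets.
Step 2: 1 new —
  {ω₃}  = {ω₁,ω₂}ᶜ
  — 8 sets.
Step 3: stable.

|σ(ℰ)| = 8.  σ(ℰ) = { {}, {ω₁}, {ω₂}, {ω₃}, {ω₁,ω₂}, {ω₁,ω₃}, {ω₂,ω₃}, X }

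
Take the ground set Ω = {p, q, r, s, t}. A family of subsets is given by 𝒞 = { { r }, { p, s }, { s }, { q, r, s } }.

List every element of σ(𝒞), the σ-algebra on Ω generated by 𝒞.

σ(𝒞) (32 sets): { {  }, { p }, { q }, { r }, { s }, { t }, { p, q }, { p, r }, { p, s }, { p, t }, { q, r }, { q, s }, { q, t }, { r, s }, { r, t }, { s, t }, { p, q, r }, { p, q, s }, { p, q, t }, { p, r, s }, { p, r, t }, { p, s, t }, { q, r, s }, { q, r, t }, { q, s, t }, { r, s, t }, { p, q, r, s }, { p, q, r, t }, { p, q, s, t }, { p, r, s, t }, { q, r, s, t }, Ω }

Working:
Start: 𝒞 ∪ {∅, Ω} = { {  }, { r }, { s }, { p, s }, { q, r, s }, Ω }.
Iteration 1: +7 →
  { p, t }  = { q, r, s }ᶜ
  { r, s }  = { r } ∪ { s }
  { p, r, s }  = { r } ∪ { p, s }
  { q, r, t }  = { p, s }ᶜ
  { p, q, r, s }  = { p, s } ∪ { q, r, s }
  { p, q, r, t }  = { s }ᶜ
  { p, q, s, t }  = { r }ᶜ
  — 13 sets.
Iteration 2 adds 7:
  { t }  = { p, q, r, s }ᶜ
  { q, t }  = { p, r, s }ᶜ
  { p, q, t }  = { r, s }ᶜ
  { p, r, t }  = { r } ∪ { p, t }
  { p, s, t }  = { p, s } ∪ { p, t }
  { p, r, s, t }  = { r, s } ∪ { p, t }
  { q, r, s, t }  = { r, s } ∪ { q, r, t }
  — 20 sets.
Iteration 3: 8 new —
  { p }  = { q, r, s, t }ᶜ
  { q }  = { p, r, s, t }ᶜ
  { q, r }  = { p, s, t }ᶜ
  { q, s }  = { p, r, t }ᶜ
  { r, t }  = { t } ∪ { r }
  { s, t }  = { t } ∪ { s }
  { q, s, t }  = { q, t } ∪ { s }
  { r, s, t }  = { r, s } ∪ { t }
  — 28 sets.
Iteration 4: +4 →
  { p, q }  = { r, s, t }ᶜ
  { p, r }  = { q, s, t }ᶜ
  { p, q, r }  = { s, t }ᶜ
  { p, q, s }  = { r, t }ᶜ
  — 32 sets.
Iteration 5: already closed under ᶜ and ∪.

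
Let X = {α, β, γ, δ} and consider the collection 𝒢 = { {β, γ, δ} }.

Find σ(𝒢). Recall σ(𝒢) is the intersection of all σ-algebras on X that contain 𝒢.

σ(𝒢) (4 sets): { {}, {α}, {β, γ, δ}, X }

Working:
Initial family (3 sets): { {}, {β, γ, δ}, X }.
Pass 1: +1 →
  {α}  = complement {β, γ, δ}
  |family| = 4
Pass 2: stable.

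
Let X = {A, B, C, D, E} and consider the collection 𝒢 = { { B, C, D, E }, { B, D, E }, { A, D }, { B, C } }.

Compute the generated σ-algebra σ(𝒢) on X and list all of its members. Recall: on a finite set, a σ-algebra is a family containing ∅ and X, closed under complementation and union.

σ(𝒢) = { {}, { A }, { B }, { C }, { D }, { E }, { A, B }, { A, C }, { A, D }, { A, E }, { B, C }, { B, D }, { B, E }, { C, D }, { C, E }, { D, E }, { A, B, C }, { A, B, D }, { A, B, E }, { A, C, D }, { A, C, E }, { A, D, E }, { B, C, D }, { B, C, E }, { B, D, E }, { C, D, E }, { A, B, C, D }, { A, B, C, E }, { A, B, D, E }, { A, C, D, E }, { B, C, D, E }, X }

Working:
Initial family (6 sets): { {}, { A, D }, { B, C }, { B, D, E }, { B, C, D, E }, X }.
Step 1 adds 6:
  { A }  = ᶜ of { B, C, D, E }
  { A, C }  = ᶜ of { B, D, E }
  { A, D, E }  = ᶜ of { B, C }
  { B, C, E }  = ᶜ of { A, D }
  { A, B, C, D }  = { A, D } ∪ { B, C }
  { A, B, D, E }  = { A, D } ∪ { B, D, E }
  [12 total]
Step 2: 6 new —
  { C }  = ᶜ of { A, B, D, E }
  { E }  = ᶜ of { A, B, C, D }
  { A, B, C }  = { B, C } ∪ { A, C }
  { A, C, D }  = { A, D } ∪ { A, C }
  { A, B, C, E }  = { B, C, E } ∪ { A, C }
  { A, C, D, E }  = { A, D, E } ∪ { A, C }
  [18 total]
Step 3: +7 →
  { B }  = ᶜ of { A, C, D, E }
  { D }  = ᶜ of { A, B, C, E }
  { A, E }  = { E } ∪ { A }
  { B, E }  = ᶜ of { A, C, D }
  { C, E }  = { C } ∪ { E }
  { D, E }  = ᶜ of { A, B, C }
  { A, C, E }  = { A, C } ∪ { E }
  [25 total]
Step 4: +7 →
  { A, B }  = { B } ∪ { A }
  { B, D }  = ᶜ of { A, C, E }
  { C, D }  = { C } ∪ { D }
  { A, B, D }  = ᶜ of { C, E }
  { A, B, E }  = { B, E } ∪ { A, E }
  { B, C, D }  = ᶜ of { A, E }
  { C, D, E }  = { D, E } ∪ { C }
  [32 total]
Step 5: stable.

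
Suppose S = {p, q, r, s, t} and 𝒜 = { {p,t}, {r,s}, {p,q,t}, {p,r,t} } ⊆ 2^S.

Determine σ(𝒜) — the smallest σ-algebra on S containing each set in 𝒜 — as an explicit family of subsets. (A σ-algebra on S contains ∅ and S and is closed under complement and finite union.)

Begin from { {}, {p,t}, {r,s}, {p,q,t}, {p,r,t}, S } (that is, 𝒜 plus ∅ and S).
Round 1: 4 new —
  {q,s}  = S∖{p,r,t}
  {q,r,s}  = S∖{p,t}
  {p,q,r,t}  = {p,q,t} ∪ {p,r,t}
  {p,r,s,t}  = {r,s} ∪ {p,t}
Round 2: +3 →
  {q}  = S∖{p,r,s,t}
  {s}  = S∖{p,q,r,t}
  {p,q,s,t}  = {p,q,t} ∪ {q,s}
Round 3 adds 2:
  {r}  = S∖{p,q,s,t}
  {p,s,t}  = {p,t} ∪ {s}
Round 4 adds 1:
  {q,r}  = S∖{p,s,t}
After Round 5 the family is unchanged; done.

σ(𝒜) = { {}, {q}, {r}, {s}, {p,t}, {q,r}, {q,s}, {r,s}, {p,q,t}, {p,r,t}, {p,s,t}, {q,r,s}, {p,q,r,t}, {p,q,s,t}, {p,r,s,t}, S }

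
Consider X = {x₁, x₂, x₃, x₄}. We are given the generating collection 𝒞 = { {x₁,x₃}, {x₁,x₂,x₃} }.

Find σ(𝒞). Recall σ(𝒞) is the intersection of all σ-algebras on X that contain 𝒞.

|σ(𝒞)| = 8.  σ(𝒞) = { ∅, {x₂}, {x₄}, {x₁,x₃}, {x₂,x₄}, {x₁,x₂,x₃}, {x₁,x₃,x₄}, X }

Trace:
Begin from { ∅, {x₁,x₃}, {x₁,x₂,x₃}, X } (that is, 𝒞 plus ∅ and X).
Round 1 (2 new):
  {x₄}  = ᶜ of {x₁,x₂,x₃}
  {x₂,x₄}  = ᶜ of {x₁,x₃}
Round 2: +1 →
  {x₁,x₃,x₄}  = {x₁,x₃} ∪ {x₄}
Round 3: 1 new —
  {x₂}  = ᶜ of {x₁,x₃,x₄}
Round 4: already closed under ᶜ and ∪.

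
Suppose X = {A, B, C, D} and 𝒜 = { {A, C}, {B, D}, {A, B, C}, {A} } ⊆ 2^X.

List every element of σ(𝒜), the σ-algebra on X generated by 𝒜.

Seed the family with 𝒜 together with ∅ and X: { ∅, {A}, {A, C}, {B, D}, {A, B, C}, X }.
Step 1 adds 3:
  {D}  = complement {A, B, C}
  {A, B, D}  = {B, D} ∪ {A}
  {B, C, D}  = complement {A}
  — 9 sets.
Step 2 adds 3:
  {C}  = complement {A, B, D}
  {A, D}  = {D} ∪ {A}
  {A, C, D}  = {A, C} ∪ {D}
  — 12 sets.
Step 3 (3 new):
  {B}  = complement {A, C, D}
  {B, C}  = complement {A, D}
  {C, D}  = {C} ∪ {D}
  — 15 sets.
Step 4: +1 →
  {A, B}  = complement {C, D}
  — 16 sets.
Step 5: no new sets; the family is a σ-algebra.

|σ(𝒜)| = 16.  σ(𝒜) = { ∅, {A}, {B}, {C}, {D}, {A, B}, {A, C}, {A, D}, {B, C}, {B, D}, {C, D}, {A, B, C}, {A, B, D}, {A, C, D}, {B, C, D}, X }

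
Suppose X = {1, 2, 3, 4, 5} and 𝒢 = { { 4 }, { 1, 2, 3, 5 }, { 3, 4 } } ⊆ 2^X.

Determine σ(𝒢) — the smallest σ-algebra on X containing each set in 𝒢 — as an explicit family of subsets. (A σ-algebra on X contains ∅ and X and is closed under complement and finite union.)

Take S₀ = 𝒢 ∪ {∅, X} = { {  }, { 4 }, { 3, 4 }, { 1, 2, 3, 5 }, X }.
Step 1 adds 1:
  { 1, 2, 5 }  = X∖{ 3, 4 }
  (now 6)
Step 2. New:
  { 1, 2, 4, 5 }  = { 4 } ∪ { 1, 2, 5 }
  (now 7)
Step 3: 1 new —
  { 3 }  = X∖{ 1, 2, 4, 5 }
  (now 8)
Step 4 adds nothing — fixpoint reached.

Therefore σ(𝒢) = { {  }, { 3 }, { 4 }, { 3, 4 }, { 1, 2, 5 }, { 1, 2, 3, 5 }, { 1, 2, 4, 5 }, X } (|σ(𝒢)| = 8).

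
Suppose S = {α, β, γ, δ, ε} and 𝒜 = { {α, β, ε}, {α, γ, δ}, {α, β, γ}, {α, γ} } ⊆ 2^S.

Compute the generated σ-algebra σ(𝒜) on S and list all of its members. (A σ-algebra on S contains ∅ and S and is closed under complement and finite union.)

σ(𝒜) = { ∅, {α}, {β}, {γ}, {δ}, {ε}, {α, β}, {α, γ}, {α, δ}, {α, ε}, {β, γ}, {β, δ}, {β, ε}, {γ, δ}, {γ, ε}, {δ, ε}, {α, β, γ}, {α, β, δ}, {α, β, ε}, {α, γ, δ}, {α, γ, ε}, {α, δ, ε}, {β, γ, δ}, {β, γ, ε}, {β, δ, ε}, {γ, δ, ε}, {α, β, γ, δ}, {α, β, γ, ε}, {α, β, δ, ε}, {α, γ, δ, ε}, {β, γ, δ, ε}, S }

Derivation:
Take S₀ = 𝒜 ∪ {∅, S} = { ∅, {α, γ}, {α, β, γ}, {α, β, ε}, {α, γ, δ}, S }.
Step 1 adds 6:
  {β, ε}  = {α, γ, δ}ᶜ
  {γ, δ}  = {α, β, ε}ᶜ
  {δ, ε}  = {α, β, γ}ᶜ
  {β, δ, ε}  = {α, γ}ᶜ
  {α, β, γ, δ}  = {α, γ, δ} ∪ {α, β, γ}
  {α, β, γ, ε}  = {α, β, ε} ∪ {α, β, γ}
  — 12 sets.
Step 2: +6 →
  {δ}  = {α, β, γ, ε}ᶜ
  {ε}  = {α, β, γ, δ}ᶜ
  {γ, δ, ε}  = {γ, δ} ∪ {δ, ε}
  {α, β, δ, ε}  = {δ, ε} ∪ {α, β, ε}
  {α, γ, δ, ε}  = {δ, ε} ∪ {α, γ, δ}
  {β, γ, δ, ε}  = {β, ε} ∪ {γ, δ}
  — 18 sets.
Step 3: +5 →
  {α}  = {β, γ, δ, ε}ᶜ
  {β}  = {α, γ, δ, ε}ᶜ
  {γ}  = {α, β, δ, ε}ᶜ
  {α, β}  = {γ, δ, ε}ᶜ
  {α, γ, ε}  = {α, γ} ∪ {ε}
  — 23 sets.
Step 4. New:
  {α, δ}  = {δ} ∪ {α}
  {α, ε}  = {ε} ∪ {α}
  {β, γ}  = {β} ∪ {γ}
  {β, δ}  = {α, γ, ε}ᶜ
  {γ, ε}  = {ε} ∪ {γ}
  {α, β, δ}  = {α, β} ∪ {δ}
  {α, δ, ε}  = {δ, ε} ∪ {α}
  {β, γ, δ}  = {γ, δ} ∪ {β}
  {β, γ, ε}  = {β, ε} ∪ {γ}
  — 32 sets.
Step 5 adds nothing — fixpoint reached.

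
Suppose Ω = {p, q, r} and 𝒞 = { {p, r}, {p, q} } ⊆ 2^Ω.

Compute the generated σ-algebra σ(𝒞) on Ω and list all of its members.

Answer: σ(𝒞) = { {}, {p}, {q}, {r}, {p, q}, {p, r}, {q, r}, Ω }

Trace:
Seed the family with 𝒞 together with ∅ and Ω: { {}, {p, q}, {p, r}, Ω }.
Step 1: 2 new —
  {q}  = {p, r}ᶜ
  {r}  = {p, q}ᶜ
Step 2: 1 new —
  {q, r}  = {r} ∪ {q}
Step 3 (1 new):
  {p}  = {q, r}ᶜ
Step 4: closed — nothing new.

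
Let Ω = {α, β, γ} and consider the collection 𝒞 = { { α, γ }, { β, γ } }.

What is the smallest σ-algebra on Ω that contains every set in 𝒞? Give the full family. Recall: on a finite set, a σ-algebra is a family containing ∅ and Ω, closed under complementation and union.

Begin from { {}, { α, γ }, { β, γ }, Ω } (that is, 𝒞 plus ∅ and Ω).
Round 1. New:
  { α }  = Ω∖{ β, γ }
  { β }  = Ω∖{ α, γ }
  (now 6)
Round 2 adds 1:
  { α, β }  = { β } ∪ { α }
  (now 7)
Round 3: 1 new —
  { γ }  = Ω∖{ α, β }
  (now 8)
Round 4: already closed under ᶜ and ∪.

σ(𝒞) = { {}, { α }, { β }, { γ }, { α, β }, { α, γ }, { β, γ }, Ω }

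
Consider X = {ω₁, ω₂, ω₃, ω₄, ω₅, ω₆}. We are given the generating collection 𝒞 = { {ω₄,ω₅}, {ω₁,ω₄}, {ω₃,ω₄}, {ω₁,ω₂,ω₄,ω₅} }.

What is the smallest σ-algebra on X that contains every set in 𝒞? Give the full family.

|σ(𝒞)| = 64.  σ(𝒞) = { {}, {ω₁}, {ω₂}, {ω₃}, {ω₄}, {ω₅}, {ω₆}, {ω₁,ω₂}, {ω₁,ω₃}, {ω₁,ω₄}, {ω₁,ω₅}, {ω₁,ω₆}, {ω₂,ω₃}, {ω₂,ω₄}, {ω₂,ω₅}, {ω₂,ω₆}, {ω₃,ω₄}, {ω₃,ω₅}, {ω₃,ω₆}, {ω₄,ω₅}, {ω₄,ω₆}, {ω₅,ω₆}, {ω₁,ω₂,ω₃}, {ω₁,ω₂,ω₄}, {ω₁,ω₂,ω₅}, {ω₁,ω₂,ω₆}, {ω₁,ω₃,ω₄}, {ω₁,ω₃,ω₅}, {ω₁,ω₃,ω₆}, {ω₁,ω₄,ω₅}, {ω₁,ω₄,ω₆}, {ω₁,ω₅,ω₆}, {ω₂,ω₃,ω₄}, {ω₂,ω₃,ω₅}, {ω₂,ω₃,ω₆}, {ω₂,ω₄,ω₅}, {ω₂,ω₄,ω₆}, {ω₂,ω₅,ω₆}, {ω₃,ω₄,ω₅}, {ω₃,ω₄,ω₆}, {ω₃,ω₅,ω₆}, {ω₄,ω₅,ω₆}, {ω₁,ω₂,ω₃,ω₄}, {ω₁,ω₂,ω₃,ω₅}, {ω₁,ω₂,ω₃,ω₆}, {ω₁,ω₂,ω₄,ω₅}, {ω₁,ω₂,ω₄,ω₆}, {ω₁,ω₂,ω₅,ω₆}, {ω₁,ω₃,ω₄,ω₅}, {ω₁,ω₃,ω₄,ω₆}, {ω₁,ω₃,ω₅,ω₆}, {ω₁,ω₄,ω₅,ω₆}, {ω₂,ω₃,ω₄,ω₅}, {ω₂,ω₃,ω₄,ω₆}, {ω₂,ω₃,ω₅,ω₆}, {ω₂,ω₄,ω₅,ω₆}, {ω₃,ω₄,ω₅,ω₆}, {ω₁,ω₂,ω₃,ω₄,ω₅}, {ω₁,ω₂,ω₃,ω₄,ω₆}, {ω₁,ω₂,ω₃,ω₅,ω₆}, {ω₁,ω₂,ω₄,ω₅,ω₆}, {ω₁,ω₃,ω₄,ω₅,ω₆}, {ω₂,ω₃,ω₄,ω₅,ω₆}, X }

Trace:
Begin from { {}, {ω₁,ω₄}, {ω₃,ω₄}, {ω₄,ω₅}, {ω₁,ω₂,ω₄,ω₅}, X } (that is, 𝒞 plus ∅ and X).
Pass 1. New:
  {ω₃,ω₆}  = complement {ω₁,ω₂,ω₄,ω₅}
  {ω₁,ω₃,ω₄}  = {ω₃,ω₄} ∪ {ω₁,ω₄}
  {ω₁,ω₄,ω₅}  = {ω₄,ω₅} ∪ {ω₁,ω₄}
  {ω₃,ω₄,ω₅}  = {ω₄,ω₅} ∪ {ω₃,ω₄}
  {ω₁,ω₂,ω₃,ω₆}  = complement {ω₄,ω₅}
  {ω₁,ω₂,ω₅,ω₆}  = complement {ω₃,ω₄}
  {ω₂,ω₃,ω₅,ω₆}  = complement {ω₁,ω₄}
  {ω₁,ω₂,ω₃,ω₄,ω₅}  = {ω₃,ω₄} ∪ {ω₁,ω₂,ω₄,ω₅}
Pass 2: +13 →
  {ω₆}  = complement {ω₁,ω₂,ω₃,ω₄,ω₅}
  {ω₁,ω₂,ω₆}  = complement {ω₃,ω₄,ω₅}
  {ω₂,ω₃,ω₆}  = complement {ω₁,ω₄,ω₅}
  {ω₂,ω₅,ω₆}  = complement {ω₁,ω₃,ω₄}
  {ω₃,ω₄,ω₆}  = {ω₃,ω₄} ∪ {ω₃,ω₆}
  {ω₁,ω₃,ω₄,ω₅}  = {ω₁,ω₄,ω₅} ∪ {ω₃,ω₄,ω₅}
  {ω₁,ω₃,ω₄,ω₆}  = {ω₁,ω₃,ω₄} ∪ {ω₃,ω₆}
  {ω₃,ω₄,ω₅,ω₆}  = {ω₃,ω₄,ω₅} ∪ {ω₃,ω₆}
  {ω₁,ω₂,ω₃,ω₄,ω₆}  = {ω₃,ω₄} ∪ {ω₁,ω₂,ω₃,ω₆}
  {ω₁,ω₂,ω₃,ω₅,ω₆}  = {ω₁,ω₂,ω₃,ω₆} ∪ {ω₂,ω₃,ω₅,ω₆}
  {ω₁,ω₂,ω₄,ω₅,ω₆}  = {ω₁,ω₄,ω₅} ∪ {ω₁,ω₂,ω₅,ω₆}
  {ω₁,ω₃,ω₄,ω₅,ω₆}  = {ω₁,ω₄,ω₅} ∪ {ω₃,ω₆}
  {ω₂,ω₃,ω₄,ω₅,ω₆}  = {ω₃,ω₄,ω₅} ∪ {ω₂,ω₃,ω₅,ω₆}
Pass 3: 15 new —
  {ω₁}  = complement {ω₂,ω₃,ω₄,ω₅,ω₆}
  {ω₂}  = complement {ω₁,ω₃,ω₄,ω₅,ω₆}
  {ω₃}  = complement {ω₁,ω₂,ω₄,ω₅,ω₆}
  {ω₄}  = complement {ω₁,ω₂,ω₃,ω₅,ω₆}
  {ω₅}  = complement {ω₁,ω₂,ω₃,ω₄,ω₆}
  {ω₁,ω₂}  = complement {ω₃,ω₄,ω₅,ω₆}
  {ω₂,ω₅}  = complement {ω₁,ω₃,ω₄,ω₆}
  {ω₂,ω₆}  = complement {ω₁,ω₃,ω₄,ω₅}
  {ω₁,ω₂,ω₅}  = complement {ω₃,ω₄,ω₆}
  {ω₁,ω₄,ω₆}  = {ω₁,ω₄} ∪ {ω₆}
  {ω₄,ω₅,ω₆}  = {ω₄,ω₅} ∪ {ω₆}
  {ω₁,ω₂,ω₄,ω₆}  = {ω₁,ω₄} ∪ {ω₁,ω₂,ω₆}
  {ω₁,ω₄,ω₅,ω₆}  = {ω₁,ω₄,ω₅} ∪ {ω₆}
  {ω₂,ω₃,ω₄,ω₆}  = {ω₃,ω₄} ∪ {ω₂,ω₃,ω₆}
  {ω₂,ω₄,ω₅,ω₆}  = {ω₄,ω₅} ∪ {ω₂,ω₅,ω₆}
Pass 4: +19 →
  {ω₁,ω₃}  = complement {ω₂,ω₄,ω₅,ω₆}
  {ω₁,ω₅}  = complement {ω₂,ω₃,ω₄,ω₆}
  {ω₁,ω₆}  = {ω₁} ∪ {ω₆}
  {ω₂,ω₃}  = complement {ω₁,ω₄,ω₅,ω₆}
  {ω₂,ω₄}  = {ω₂} ∪ {ω₄}
  {ω₃,ω₅}  = complement {ω₁,ω₂,ω₄,ω₆}
  {ω₄,ω₆}  = {ω₄} ∪ {ω₆}
  {ω₅,ω₆}  = {ω₆} ∪ {ω₅}
  {ω₁,ω₂,ω₃}  = complement {ω₄,ω₅,ω₆}
  {ω₁,ω₂,ω₄}  = {ω₂} ∪ {ω₁,ω₄}
  {ω₁,ω₃,ω₆}  = {ω₃,ω₆} ∪ {ω₁}
  {ω₂,ω₃,ω₄}  = {ω₃,ω₄} ∪ {ω₂}
  {ω₂,ω₃,ω₅}  = complement {ω₁,ω₄,ω₆}
  {ω₂,ω₄,ω₅}  = {ω₂} ∪ {ω₄,ω₅}
  {ω₂,ω₄,ω₆}  = {ω₂,ω₆} ∪ {ω₄}
  {ω₃,ω₅,ω₆}  = {ω₃,ω₆} ∪ {ω₅}
  {ω₁,ω₂,ω₃,ω₄}  = {ω₃,ω₄} ∪ {ω₁,ω₂}
  {ω₁,ω₂,ω₃,ω₅}  = {ω₃} ∪ {ω₁,ω₂,ω₅}
  {ω₂,ω₃,ω₄,ω₅}  = {ω₃,ω₄} ∪ {ω₂,ω₅}
Pass 5: 3 new —
  {ω₁,ω₃,ω₅}  = complement {ω₂,ω₄,ω₆}
  {ω₁,ω₅,ω₆}  = complement {ω₂,ω₃,ω₄}
  {ω₁,ω₃,ω₅,ω₆}  = complement {ω₂,ω₄}
Pass 6: no new sets; the family is a σ-algebra.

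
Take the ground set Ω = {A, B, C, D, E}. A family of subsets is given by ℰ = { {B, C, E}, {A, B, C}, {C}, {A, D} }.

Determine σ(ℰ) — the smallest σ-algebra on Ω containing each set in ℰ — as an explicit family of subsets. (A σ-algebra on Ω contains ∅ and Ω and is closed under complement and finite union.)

Seed the family with ℰ together with ∅ and Ω: { {}, {C}, {A, D}, {A, B, C}, {B, C, E}, Ω }.
Round 1: +5 →
  {D, E}  = {A, B, C}ᶜ
  {A, C, D}  = {C} ∪ {A, D}
  {A, B, C, D}  = {A, B, C} ∪ {A, D}
  {A, B, C, E}  = {B, C, E} ∪ {A, B, C}
  {A, B, D, E}  = {C}ᶜ
  — 11 sets.
Round 2 (7 new):
  {D}  = {A, B, C, E}ᶜ
  {E}  = {A, B, C, D}ᶜ
  {B, E}  = {A, C, D}ᶜ
  {A, D, E}  = {D, E} ∪ {A, D}
  {C, D, E}  = {D, E} ∪ {C}
  {A, C, D, E}  = {D, E} ∪ {A, C, D}
  {B, C, D, E}  = {D, E} ∪ {B, C, E}
  — 18 sets.
Round 3 adds 7:
  {A}  = {B, C, D, E}ᶜ
  {B}  = {A, C, D, E}ᶜ
  {A, B}  = {C, D, E}ᶜ
  {B, C}  = {A, D, E}ᶜ
  {C, D}  = {C} ∪ {D}
  {C, E}  = {C} ∪ {E}
  {B, D, E}  = {D, E} ∪ {B, E}
  — 25 sets.
Round 4: 7 new —
  {A, C}  = {B, D, E}ᶜ
  {A, E}  = {E} ∪ {A}
  {B, D}  = {B} ∪ {D}
  {A, B, D}  = {C, E}ᶜ
  {A, B, E}  = {C, D}ᶜ
  {A, C, E}  = {C, E} ∪ {A}
  {B, C, D}  = {C, D} ∪ {B}
  — 32 sets.
Round 5: stable.

|σ(ℰ)| = 32.  σ(ℰ) = { {}, {A}, {B}, {C}, {D}, {E}, {A, B}, {A, C}, {A, D}, {A, E}, {B, C}, {B, D}, {B, E}, {C, D}, {C, E}, {D, E}, {A, B, C}, {A, B, D}, {A, B, E}, {A, C, D}, {A, C, E}, {A, D, E}, {B, C, D}, {B, C, E}, {B, D, E}, {C, D, E}, {A, B, C, D}, {A, B, C, E}, {A, B, D, E}, {A, C, D, E}, {B, C, D, E}, Ω }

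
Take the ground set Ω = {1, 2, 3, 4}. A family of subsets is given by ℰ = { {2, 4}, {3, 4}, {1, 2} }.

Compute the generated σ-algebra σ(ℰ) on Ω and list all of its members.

Take S₀ = ℰ ∪ {∅, Ω} = { {}, {1, 2}, {2, 4}, {3, 4}, Ω }.
Round 1: 3 new —
  {1, 3}  = Ω∖{2, 4}
  {1, 2, 4}  = {1, 2} ∪ {2, 4}
  {2, 3, 4}  = {3, 4} ∪ {2, 4}
  |family| = 8
Round 2: 4 new —
  {1}  = Ω∖{2, 3, 4}
  {3}  = Ω∖{1, 2, 4}
  {1, 2, 3}  = {1, 2} ∪ {1, 3}
  {1, 3, 4}  = {3, 4} ∪ {1, 3}
  |family| = 12
Round 3. New:
  {2}  = Ω∖{1, 3, 4}
  {4}  = Ω∖{1, 2, 3}
  |family| = 14
Round 4. New:
  {1, 4}  = {4} ∪ {1}
  {2, 3}  = {3} ∪ {2}
  |family| = 16
Round 5: already closed under ᶜ and ∪.

Hence σ(ℰ) has 16 members: { {}, {1}, {2}, {3}, {4}, {1, 2}, {1, 3}, {1, 4}, {2, 3}, {2, 4}, {3, 4}, {1, 2, 3}, {1, 2, 4}, {1, 3, 4}, {2, 3, 4}, Ω }.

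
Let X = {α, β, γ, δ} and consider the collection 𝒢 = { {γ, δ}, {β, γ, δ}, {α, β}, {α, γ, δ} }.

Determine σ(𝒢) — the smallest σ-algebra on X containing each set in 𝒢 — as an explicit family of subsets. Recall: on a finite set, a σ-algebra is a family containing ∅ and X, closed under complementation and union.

Answer: σ(𝒢) = { {}, {α}, {β}, {α, β}, {γ, δ}, {α, γ, δ}, {β, γ, δ}, X }

Check:
Begin from { {}, {α, β}, {γ, δ}, {α, γ, δ}, {β, γ, δ}, X } (that is, 𝒢 plus ∅ and X).
Step 1 (2 new):
  {α}  = {β, γ, δ}ᶜ
  {β}  = {α, γ, δ}ᶜ
  (now 8)
Step 2 adds nothing — fixpoint reached.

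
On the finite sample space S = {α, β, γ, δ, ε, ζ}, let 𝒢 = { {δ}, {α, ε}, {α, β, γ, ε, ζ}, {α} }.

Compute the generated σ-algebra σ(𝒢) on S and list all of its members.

σ(𝒢) = { ∅, {α}, {δ}, {ε}, {α, δ}, {α, ε}, {δ, ε}, {α, δ, ε}, {β, γ, ζ}, {α, β, γ, ζ}, {β, γ, δ, ζ}, {β, γ, ε, ζ}, {α, β, γ, δ, ζ}, {α, β, γ, ε, ζ}, {β, γ, δ, ε, ζ}, S }

Derivation:
Seed the family with 𝒢 together with ∅ and S: { ∅, {α}, {δ}, {α, ε}, {α, β, γ, ε, ζ}, S }.
Round 1: 4 new —
  {α, δ}  = {α} ∪ {δ}
  {α, δ, ε}  = {α, ε} ∪ {δ}
  {β, γ, δ, ζ}  = {α, ε}ᶜ
  {β, γ, δ, ε, ζ}  = {α}ᶜ
  — 10 sets.
Round 2 (3 new):
  {β, γ, ζ}  = {α, δ, ε}ᶜ
  {β, γ, ε, ζ}  = {α, δ}ᶜ
  {α, β, γ, δ, ζ}  = {α} ∪ {β, γ, δ, ζ}
  — 13 sets.
Round 3 (2 new):
  {ε}  = {α, β, γ, δ, ζ}ᶜ
  {α, β, γ, ζ}  = {β, γ, ζ} ∪ {α}
  — 15 sets.
Round 4: 1 new —
  {δ, ε}  = {α, β, γ, ζ}ᶜ
  — 16 sets.
Round 5: no new sets; the family is a σ-algebra.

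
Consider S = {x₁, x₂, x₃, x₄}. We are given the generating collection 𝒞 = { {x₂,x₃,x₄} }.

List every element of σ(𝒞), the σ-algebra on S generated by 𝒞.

|σ(𝒞)| = 4.  σ(𝒞) = { ∅, {x₁}, {x₂,x₃,x₄}, S }

Trace:
Begin from { ∅, {x₂,x₃,x₄}, S } (that is, 𝒞 plus ∅ and S).
Step 1 adds 1:
  {x₁}  = complement {x₂,x₃,x₄}
  [4 total]
Step 2 adds nothing — fixpoint reached.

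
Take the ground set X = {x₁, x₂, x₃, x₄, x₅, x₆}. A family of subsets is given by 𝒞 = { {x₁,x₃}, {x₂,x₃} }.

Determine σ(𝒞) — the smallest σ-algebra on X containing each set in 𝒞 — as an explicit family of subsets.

Seed the family with 𝒞 together with ∅ and X: { {}, {x₁,x₃}, {x₂,x₃}, X }.
Iteration 1: 3 new —
  {x₁,x₂,x₃}  = {x₁,x₃} ∪ {x₂,x₃}
  {x₁,x₄,x₅,x₆}  = complement {x₂,x₃}
  {x₂,x₄,x₅,x₆}  = complement {x₁,x₃}
  |family| = 7
Iteration 2 (4 new):
  {x₄,x₅,x₆}  = complement {x₁,x₂,x₃}
  {x₁,x₂,x₄,x₅,x₆}  = {x₂,x₄,x₅,x₆} ∪ {x₁,x₄,x₅,x₆}
  {x₁,x₃,x₄,x₅,x₆}  = {x₁,x₃} ∪ {x₁,x₄,x₅,x₆}
  {x₂,x₃,x₄,x₅,x₆}  = {x₂,x₄,x₅,x₆} ∪ {x₂,x₃}
  |family| = 11
Iteration 3 (3 new):
  {x₁}  = complement {x₂,x₃,x₄,x₅,x₆}
  {x₂}  = complement {x₁,x₃,x₄,x₅,x₆}
  {x₃}  = complement {x₁,x₂,x₄,x₅,x₆}
  |family| = 14
Iteration 4 adds 2:
  {x₁,x₂}  = {x₂} ∪ {x₁}
  {x₃,x₄,x₅,x₆}  = {x₃} ∪ {x₄,x₅,x₆}
  |family| = 16
Iteration 5: already closed under ᶜ and ∪.

|σ(𝒞)| = 16.  σ(𝒞) = { {}, {x₁}, {x₂}, {x₃}, {x₁,x₂}, {x₁,x₃}, {x₂,x₃}, {x₁,x₂,x₃}, {x₄,x₅,x₆}, {x₁,x₄,x₅,x₆}, {x₂,x₄,x₅,x₆}, {x₃,x₄,x₅,x₆}, {x₁,x₂,x₄,x₅,x₆}, {x₁,x₃,x₄,x₅,x₆}, {x₂,x₃,x₄,x₅,x₆}, X }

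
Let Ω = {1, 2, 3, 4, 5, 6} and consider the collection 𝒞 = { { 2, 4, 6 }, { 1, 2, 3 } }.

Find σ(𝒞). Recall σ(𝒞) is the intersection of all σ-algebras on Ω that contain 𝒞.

Begin from { {}, { 1, 2, 3 }, { 2, 4, 6 }, Ω } (that is, 𝒞 plus ∅ and Ω).
Pass 1. New:
  { 1, 3, 5 }  = complement { 2, 4, 6 }
  { 4, 5, 6 }  = complement { 1, 2, 3 }
  { 1, 2, 3, 4, 6 }  = { 2, 4, 6 } ∪ { 1, 2, 3 }
  — 7 sets.
Pass 2 adds 4:
  { 5 }  = complement { 1, 2, 3, 4, 6 }
  { 1, 2, 3, 5 }  = { 1, 2, 3 } ∪ { 1, 3, 5 }
  { 2, 4, 5, 6 }  = { 2, 4, 6 } ∪ { 4, 5, 6 }
  { 1, 3, 4, 5, 6 }  = { 1, 3, 5 } ∪ { 4, 5, 6 }
  — 11 sets.
Pass 3. New:
  { 2 }  = complement { 1, 3, 4, 5, 6 }
  { 1, 3 }  = complement { 2, 4, 5, 6 }
  { 4, 6 }  = complement { 1, 2, 3, 5 }
  — 14 sets.
Pass 4 (2 new):
  { 2, 5 }  = { 2 } ∪ { 5 }
  { 1, 3, 4, 6 }  = { 1, 3 } ∪ { 4, 6 }
  — 16 sets.
After Pass 5 the family is unchanged; done.

Therefore σ(𝒞) = { {}, { 2 }, { 5 }, { 1, 3 }, { 2, 5 }, { 4, 6 }, { 1, 2, 3 }, { 1, 3, 5 }, { 2, 4, 6 }, { 4, 5, 6 }, { 1, 2, 3, 5 }, { 1, 3, 4, 6 }, { 2, 4, 5, 6 }, { 1, 2, 3, 4, 6 }, { 1, 3, 4, 5, 6 }, Ω } (|σ(𝒞)| = 16).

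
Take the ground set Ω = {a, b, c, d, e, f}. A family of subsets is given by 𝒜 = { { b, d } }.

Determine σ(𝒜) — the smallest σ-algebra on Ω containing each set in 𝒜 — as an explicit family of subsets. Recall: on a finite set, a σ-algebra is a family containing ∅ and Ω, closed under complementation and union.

Begin from { {  }, { b, d }, Ω } (that is, 𝒜 plus ∅ and Ω).
Step 1. New:
  { a, c, e, f }  = ᶜ of { b, d }
After Step 2 the family is unchanged; done.

Therefore σ(𝒜) = { {  }, { b, d }, { a, c, e, f }, Ω } (|σ(𝒜)| = 4).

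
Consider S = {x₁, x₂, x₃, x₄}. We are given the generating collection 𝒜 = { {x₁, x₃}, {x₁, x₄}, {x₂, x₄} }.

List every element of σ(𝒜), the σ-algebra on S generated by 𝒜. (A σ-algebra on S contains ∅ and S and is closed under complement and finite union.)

Answer: σ(𝒜) = { {}, {x₁}, {x₂}, {x₃}, {x₄}, {x₁, x₂}, {x₁, x₃}, {x₁, x₄}, {x₂, x₃}, {x₂, x₄}, {x₃, x₄}, {x₁, x₂, x₃}, {x₁, x₂, x₄}, {x₁, x₃, x₄}, {x₂, x₃, x₄}, S }

Check:
Begin from { {}, {x₁, x₃}, {x₁, x₄}, {x₂, x₄}, S } (that is, 𝒜 plus ∅ and S).
Pass 1 adds 3:
  {x₂, x₃}  = ᶜ of {x₁, x₄}
  {x₁, x₂, x₄}  = {x₁, x₄} ∪ {x₂, x₄}
  {x₁, x₃, x₄}  = {x₁, x₄} ∪ {x₁, x₃}
  — 8 sets.
Pass 2 (4 new):
  {x₂}  = ᶜ of {x₁, x₃, x₄}
  {x₃}  = ᶜ of {x₁, x₂, x₄}
  {x₁, x₂, x₃}  = {x₂, x₃} ∪ {x₁, x₃}
  {x₂, x₃, x₄}  = {x₂, x₃} ∪ {x₂, x₄}
  — 12 sets.
Pass 3 adds 2:
  {x₁}  = ᶜ of {x₂, x₃, x₄}
  {x₄}  = ᶜ of {x₁, x₂, x₃}
  — 14 sets.
Pass 4 (2 new):
  {x₁, x₂}  = {x₂} ∪ {x₁}
  {x₃, x₄}  = {x₃} ∪ {x₄}
  — 16 sets.
Pass 5: stable.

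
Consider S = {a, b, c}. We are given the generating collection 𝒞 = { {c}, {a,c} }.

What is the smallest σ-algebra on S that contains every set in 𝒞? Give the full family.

|σ(𝒞)| = 8.  σ(𝒞) = { {}, {a}, {b}, {c}, {a,b}, {a,c}, {b,c}, S }

Derivation:
Initial family (4 sets): { {}, {c}, {a,c}, S }.
Iteration 1: 2 new —
  {b}  = complement {a,c}
  {a,b}  = complement {c}
  (now 6)
Iteration 2: +1 →
  {b,c}  = {c} ∪ {b}
  (now 7)
Iteration 3 (1 new):
  {a}  = complement {b,c}
  (now 8)
Iteration 4: stable.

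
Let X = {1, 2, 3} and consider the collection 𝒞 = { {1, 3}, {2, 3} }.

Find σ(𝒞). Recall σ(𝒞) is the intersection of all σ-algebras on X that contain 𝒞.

Begin from { {}, {1, 3}, {2, 3}, X } (that is, 𝒞 plus ∅ and X).
Step 1 adds 2:
  {1}  = complement {2, 3}
  {2}  = complement {1, 3}
  — 6 sets.
Step 2: 1 new —
  {1, 2}  = {2} ∪ {1}
  — 7 sets.
Step 3. New:
  {3}  = complement {1, 2}
  — 8 sets.
Step 4: closed — nothing new.

σ(𝒞) = { {}, {1}, {2}, {3}, {1, 2}, {1, 3}, {2, 3}, X }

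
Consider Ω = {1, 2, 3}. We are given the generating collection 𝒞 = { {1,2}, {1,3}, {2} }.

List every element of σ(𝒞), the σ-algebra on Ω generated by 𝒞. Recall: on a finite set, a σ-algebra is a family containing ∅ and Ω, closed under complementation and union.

Start: 𝒞 ∪ {∅, Ω} = { {}, {2}, {1,2}, {1,3}, Ω }.
Step 1: 1 new —
  {3}  = Ω∖{1,2}
  — 6 sets.
Step 2: 1 new —
  {2,3}  = {3} ∪ {2}
  — 7 sets.
Step 3 (1 new):
  {1}  = Ω∖{2,3}
  — 8 sets.
Step 4: no new sets; the family is a σ-algebra.

Hence σ(𝒞) has 8 members: { {}, {1}, {2}, {3}, {1,2}, {1,3}, {2,3}, Ω }.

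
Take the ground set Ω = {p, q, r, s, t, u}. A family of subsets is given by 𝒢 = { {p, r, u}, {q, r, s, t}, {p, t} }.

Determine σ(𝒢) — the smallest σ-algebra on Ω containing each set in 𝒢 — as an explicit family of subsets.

|σ(𝒢)| = 32.  σ(𝒢) = { ∅, {p}, {r}, {t}, {u}, {p, r}, {p, t}, {p, u}, {q, s}, {r, t}, {r, u}, {t, u}, {p, q, s}, {p, r, t}, {p, r, u}, {p, t, u}, {q, r, s}, {q, s, t}, {q, s, u}, {r, t, u}, {p, q, r, s}, {p, q, s, t}, {p, q, s, u}, {p, r, t, u}, {q, r, s, t}, {q, r, s, u}, {q, s, t, u}, {p, q, r, s, t}, {p, q, r, s, u}, {p, q, s, t, u}, {q, r, s, t, u}, Ω }

Check:
Take S₀ = 𝒢 ∪ {∅, Ω} = { ∅, {p, t}, {p, r, u}, {q, r, s, t}, Ω }.
Pass 1 adds 5:
  {p, u}  = ᶜ of {q, r, s, t}
  {q, s, t}  = ᶜ of {p, r, u}
  {p, r, t, u}  = {p, r, u} ∪ {p, t}
  {q, r, s, u}  = ᶜ of {p, t}
  {p, q, r, s, t}  = {p, t} ∪ {q, r, s, t}
Pass 2. New:
  {u}  = ᶜ of {p, q, r, s, t}
  {q, s}  = ᶜ of {p, r, t, u}
  {p, t, u}  = {p, u} ∪ {p, t}
  {p, q, s, t}  = {p, t} ∪ {q, s, t}
  {p, q, r, s, u}  = {p, r, u} ∪ {q, r, s, u}
  {p, q, s, t, u}  = {p, u} ∪ {q, s, t}
  {q, r, s, t, u}  = {q, r, s, t} ∪ {q, r, s, u}
Pass 3. New:
  {p}  = ᶜ of {q, r, s, t, u}
  {r}  = ᶜ of {p, q, s, t, u}
  {t}  = ᶜ of {p, q, r, s, u}
  {r, u}  = ᶜ of {p, q, s, t}
  {q, r, s}  = ᶜ of {p, t, u}
  {q, s, u}  = {q, s} ∪ {u}
  {p, q, s, u}  = {p, u} ∪ {q, s}
  {q, s, t, u}  = {q, s, t} ∪ {u}
Pass 4 (7 new):
  {p, r}  = ᶜ of {q, s, t, u}
  {r, t}  = ᶜ of {p, q, s, u}
  {t, u}  = {u} ∪ {t}
  {p, q, s}  = {q, s} ∪ {p}
  {p, r, t}  = ᶜ of {q, s, u}
  {r, t, u}  = {t} ∪ {r, u}
  {p, q, r, s}  = {q, r, s} ∪ {p}
Pass 5: no new sets; the family is a σ-algebra.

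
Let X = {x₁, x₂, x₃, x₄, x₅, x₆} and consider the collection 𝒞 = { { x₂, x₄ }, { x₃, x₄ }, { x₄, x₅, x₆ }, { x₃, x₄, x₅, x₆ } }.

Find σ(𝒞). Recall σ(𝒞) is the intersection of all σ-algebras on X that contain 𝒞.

Answer: σ(𝒞) = { {  }, { x₁ }, { x₂ }, { x₃ }, { x₄ }, { x₁, x₂ }, { x₁, x₃ }, { x₁, x₄ }, { x₂, x₃ }, { x₂, x₄ }, { x₃, x₄ }, { x₅, x₆ }, { x₁, x₂, x₃ }, { x₁, x₂, x₄ }, { x₁, x₃, x₄ }, { x₁, x₅, x₆ }, { x₂, x₃, x₄ }, { x₂, x₅, x₆ }, { x₃, x₅, x₆ }, { x₄, x₅, x₆ }, { x₁, x₂, x₃, x₄ }, { x₁, x₂, x₅, x₆ }, { x₁, x₃, x₅, x₆ }, { x₁, x₄, x₅, x₆ }, { x₂, x₃, x₅, x₆ }, { x₂, x₄, x₅, x₆ }, { x₃, x₄, x₅, x₆ }, { x₁, x₂, x₃, x₅, x₆ }, { x₁, x₂, x₄, x₅, x₆ }, { x₁, x₃, x₄, x₅, x₆ }, { x₂, x₃, x₄, x₅, x₆ }, X }

Derivation:
Begin from { {  }, { x₂, x₄ }, { x₃, x₄ }, { x₄, x₅, x₆ }, { x₃, x₄, x₅, x₆ }, X } (that is, 𝒞 plus ∅ and X).
Iteration 1: 7 new —
  { x₁, x₂ }  = X∖{ x₃, x₄, x₅, x₆ }
  { x₁, x₂, x₃ }  = X∖{ x₄, x₅, x₆ }
  { x₂, x₃, x₄ }  = { x₃, x₄ } ∪ { x₂, x₄ }
  { x₁, x₂, x₅, x₆ }  = X∖{ x₃, x₄ }
  { x₁, x₃, x₅, x₆ }  = X∖{ x₂, x₄ }
  { x₂, x₄, x₅, x₆ }  = { x₄, x₅, x₆ } ∪ { x₂, x₄ }
  { x₂, x₃, x₄, x₅, x₆ }  = { x₃, x₄, x₅, x₆ } ∪ { x₂, x₄ }
  |family| = 13
Iteration 2: 8 new —
  { x₁ }  = X∖{ x₂, x₃, x₄, x₅, x₆ }
  { x₁, x₃ }  = X∖{ x₂, x₄, x₅, x₆ }
  { x₁, x₂, x₄ }  = { x₁, x₂ } ∪ { x₂, x₄ }
  { x₁, x₅, x₆ }  = X∖{ x₂, x₃, x₄ }
  { x₁, x₂, x₃, x₄ }  = { x₃, x₄ } ∪ { x₁, x₂, x₃ }
  { x₁, x₂, x₃, x₅, x₆ }  = { x₁, x₃, x₅, x₆ } ∪ { x₁, x₂, x₃ }
  { x₁, x₂, x₄, x₅, x₆ }  = { x₁, x₂ } ∪ { x₂, x₄, x₅, x₆ }
  { x₁, x₃, x₄, x₅, x₆ }  = { x₁, x₃, x₅, x₆ } ∪ { x₃, x₄ }
  |family| = 21
Iteration 3. New:
  { x₂ }  = X∖{ x₁, x₃, x₄, x₅, x₆ }
  { x₃ }  = X∖{ x₁, x₂, x₄, x₅, x₆ }
  { x₄ }  = X∖{ x₁, x₂, x₃, x₅, x₆ }
  { x₅, x₆ }  = X∖{ x₁, x₂, x₃, x₄ }
  { x₁, x₃, x₄ }  = { x₃, x₄ } ∪ { x₁, x₃ }
  { x₃, x₅, x₆ }  = X∖{ x₁, x₂, x₄ }
  { x₁, x₄, x₅, x₆ }  = { x₁, x₅, x₆ } ∪ { x₄, x₅, x₆ }
  |family| = 28
Iteration 4 (4 new):
  { x₁, x₄ }  = { x₁ } ∪ { x₄ }
  { x₂, x₃ }  = X∖{ x₁, x₄, x₅, x₆ }
  { x₂, x₅, x₆ }  = X∖{ x₁, x₃, x₄ }
  { x₂, x₃, x₅, x₆ }  = { x₂ } ∪ { x₃, x₅, x₆ }
  |family| = 32
Iteration 5: no new sets; the family is a σ-algebra.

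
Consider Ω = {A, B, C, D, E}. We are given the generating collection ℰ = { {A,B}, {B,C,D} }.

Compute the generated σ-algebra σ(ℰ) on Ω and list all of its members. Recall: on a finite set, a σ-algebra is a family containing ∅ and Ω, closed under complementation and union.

Start: ℰ ∪ {∅, Ω} = { ∅, {A,B}, {B,C,D}, Ω }.
Pass 1 adds 3:
  {A,E}  = ᶜ of {B,C,D}
  {C,D,E}  = ᶜ of {A,B}
  {A,B,C,D}  = {A,B} ∪ {B,C,D}
  (now 7)
Pass 2: +4 →
  {E}  = ᶜ of {A,B,C,D}
  {A,B,E}  = {A,B} ∪ {A,E}
  {A,C,D,E}  = {C,D,E} ∪ {A,E}
  {B,C,D,E}  = {C,D,E} ∪ {B,C,D}
  (now 11)
Pass 3 (3 new):
  {A}  = ᶜ of {B,C,D,E}
  {B}  = ᶜ of {A,C,D,E}
  {C,D}  = ᶜ of {A,B,E}
  (now 14)
Pass 4 adds 2:
  {B,E}  = {B} ∪ {E}
  {A,C,D}  = {C,D} ∪ {A}
  (now 16)
Pass 5: no new sets; the family is a σ-algebra.

Hence σ(ℰ) has 16 members: { ∅, {A}, {B}, {E}, {A,B}, {A,E}, {B,E}, {C,D}, {A,B,E}, {A,C,D}, {B,C,D}, {C,D,E}, {A,B,C,D}, {A,C,D,E}, {B,C,D,E}, Ω }.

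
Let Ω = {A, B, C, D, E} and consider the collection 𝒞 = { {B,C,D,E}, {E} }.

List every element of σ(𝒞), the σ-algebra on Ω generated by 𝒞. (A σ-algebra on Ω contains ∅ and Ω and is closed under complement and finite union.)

Begin from { {}, {E}, {B,C,D,E}, Ω } (that is, 𝒞 plus ∅ and Ω).
Round 1: 2 new —
  {A}  = complement {B,C,D,E}
  {A,B,C,D}  = complement {E}
  [6 total]
Round 2 (1 new):
  {A,E}  = {E} ∪ {A}
  [7 total]
Round 3 (1 new):
  {B,C,D}  = complement {A,E}
  [8 total]
Round 4 adds nothing — fixpoint reached.

|σ(𝒞)| = 8.  σ(𝒞) = { {}, {A}, {E}, {A,E}, {B,C,D}, {A,B,C,D}, {B,C,D,E}, Ω }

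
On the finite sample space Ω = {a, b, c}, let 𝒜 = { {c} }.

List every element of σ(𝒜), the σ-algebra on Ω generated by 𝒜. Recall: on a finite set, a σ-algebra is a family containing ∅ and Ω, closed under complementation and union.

Start: 𝒜 ∪ {∅, Ω} = { {}, {c}, Ω }.
Step 1. New:
  {a,b}  = ᶜ of {c}
  [4 total]
Step 2: closed — nothing new.

Therefore σ(𝒜) = { {}, {c}, {a,b}, Ω } (|σ(𝒜)| = 4).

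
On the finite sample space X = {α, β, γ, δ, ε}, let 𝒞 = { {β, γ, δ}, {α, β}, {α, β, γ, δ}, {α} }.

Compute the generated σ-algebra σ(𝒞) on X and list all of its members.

Seed the family with 𝒞 together with ∅ and X: { {}, {α}, {α, β}, {β, γ, δ}, {α, β, γ, δ}, X }.
Round 1 (4 new):
  {ε}  = ᶜ of {α, β, γ, δ}
  {α, ε}  = ᶜ of {β, γ, δ}
  {γ, δ, ε}  = ᶜ of {α, β}
  {β, γ, δ, ε}  = ᶜ of {α}
  (now 10)
Round 2. New:
  {α, β, ε}  = {α, β} ∪ {ε}
  {α, γ, δ, ε}  = {γ, δ, ε} ∪ {α, ε}
  (now 12)
Round 3. New:
  {β}  = ᶜ of {α, γ, δ, ε}
  {γ, δ}  = ᶜ of {α, β, ε}
  (now 14)
Round 4: 2 new —
  {β, ε}  = {β} ∪ {ε}
  {α, γ, δ}  = {γ, δ} ∪ {α}
  (now 16)
Round 5 adds nothing — fixpoint reached.

Therefore σ(𝒞) = { {}, {α}, {β}, {ε}, {α, β}, {α, ε}, {β, ε}, {γ, δ}, {α, β, ε}, {α, γ, δ}, {β, γ, δ}, {γ, δ, ε}, {α, β, γ, δ}, {α, γ, δ, ε}, {β, γ, δ, ε}, X } (|σ(𝒞)| = 16).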